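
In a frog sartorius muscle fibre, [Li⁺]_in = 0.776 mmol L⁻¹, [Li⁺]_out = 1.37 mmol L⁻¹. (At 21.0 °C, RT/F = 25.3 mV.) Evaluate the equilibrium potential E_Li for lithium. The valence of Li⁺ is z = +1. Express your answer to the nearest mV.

E = (25.3/z) · ln([Li⁺]_out/[Li⁺]_in) with z = +1.
= (25.3/1) · ln(1.37/0.776) = 25.30 · ln(1.765)
= 25.30 · (0.5684) = 14.38 mV

14 mV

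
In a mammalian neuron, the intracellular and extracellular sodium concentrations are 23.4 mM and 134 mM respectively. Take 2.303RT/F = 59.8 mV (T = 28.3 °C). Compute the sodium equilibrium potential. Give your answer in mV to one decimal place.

45.3 mV

E = (59.8/z) · log₁₀([Na⁺]_out/[Na⁺]_in) with z = +1.
= (59.8/1) · log₁₀(134/23.4) = 59.80 · log₁₀(5.726)
= 59.80 · (0.7579) = 45.32 mV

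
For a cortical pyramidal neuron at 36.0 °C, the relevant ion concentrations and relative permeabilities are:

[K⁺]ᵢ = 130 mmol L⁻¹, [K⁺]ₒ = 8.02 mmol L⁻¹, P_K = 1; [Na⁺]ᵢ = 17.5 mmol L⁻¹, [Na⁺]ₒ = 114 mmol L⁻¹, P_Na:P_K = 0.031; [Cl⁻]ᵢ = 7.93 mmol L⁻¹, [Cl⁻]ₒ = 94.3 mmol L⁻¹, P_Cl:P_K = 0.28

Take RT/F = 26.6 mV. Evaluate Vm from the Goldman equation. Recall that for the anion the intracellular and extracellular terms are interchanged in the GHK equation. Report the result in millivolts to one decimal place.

Vm = 26.6 · ln[(Σ P·[cation]ₒ + Σ P·[anion]ᵢ) / (Σ P·[cation]ᵢ + Σ P·[anion]ₒ)]
Numerator = 1×8.02 + 0.031×114 + 0.28×7.93 = 13.77
Denominator = 1×130 + 0.031×17.5 + 0.28×94.3 = 156.9
Vm = 26.6 · ln(0.087765) = 26.6 × (-2.4331) = -64.72 mV

-64.7 mV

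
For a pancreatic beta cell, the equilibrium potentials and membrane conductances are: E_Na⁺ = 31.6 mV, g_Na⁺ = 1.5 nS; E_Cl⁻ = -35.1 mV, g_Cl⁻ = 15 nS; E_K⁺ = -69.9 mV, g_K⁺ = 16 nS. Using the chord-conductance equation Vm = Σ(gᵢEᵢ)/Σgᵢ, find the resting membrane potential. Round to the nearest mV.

-49 mV

Σ gᵢEᵢ = 1.5·(31.6) + 15·(-35.1) + 16·(-69.9) = -1597.50
Σ gᵢ = 1.5 + 15 + 16 = 32.5
Vm = -1597.50 / 32.5 = -49.15 mV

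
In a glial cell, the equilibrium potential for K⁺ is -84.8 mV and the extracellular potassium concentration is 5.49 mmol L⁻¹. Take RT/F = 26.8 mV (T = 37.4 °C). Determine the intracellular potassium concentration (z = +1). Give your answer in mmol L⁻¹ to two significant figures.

Nernst: E = (26.8/1) · ln([out]/[in]), so ln([out]/[in]) = -84.8 × 1 / 26.8 = -3.1642.
[out]/[in] = e^(-3.1642) = 0.04225.
[in] = 5.49 / 0.04225 = 129.9 mmol L⁻¹.

130 mmol L⁻¹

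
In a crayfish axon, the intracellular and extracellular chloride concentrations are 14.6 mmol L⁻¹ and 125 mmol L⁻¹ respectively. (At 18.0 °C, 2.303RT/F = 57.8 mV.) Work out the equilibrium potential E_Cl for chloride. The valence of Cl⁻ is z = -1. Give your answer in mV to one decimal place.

E = (57.8/z) · log₁₀([Cl⁻]_out/[Cl⁻]_in) with z = -1.
For an anion, dividing by z = -1 reverses the sign.
= (57.8/-1) · log₁₀(125/14.6) = -57.80 · log₁₀(8.562)
= -57.80 · (0.9326) = -53.90 mV

-53.9 mV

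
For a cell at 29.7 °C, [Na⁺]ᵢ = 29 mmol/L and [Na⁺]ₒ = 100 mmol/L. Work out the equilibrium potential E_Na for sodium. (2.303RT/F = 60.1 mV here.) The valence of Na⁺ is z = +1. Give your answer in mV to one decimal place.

E = (60.1/z) · log₁₀([Na⁺]_out/[Na⁺]_in) with z = +1.
= (60.1/1) · log₁₀(100/29) = 60.10 · log₁₀(3.448)
= 60.10 · (0.5376) = 32.31 mV

32.3 mV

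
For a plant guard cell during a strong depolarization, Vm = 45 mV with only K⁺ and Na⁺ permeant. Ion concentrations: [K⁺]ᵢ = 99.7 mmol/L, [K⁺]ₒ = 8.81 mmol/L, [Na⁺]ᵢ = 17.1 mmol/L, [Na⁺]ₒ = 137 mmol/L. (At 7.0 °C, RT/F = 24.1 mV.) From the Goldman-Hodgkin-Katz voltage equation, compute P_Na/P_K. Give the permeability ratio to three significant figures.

Let α = P_Na/P_K. GHK: Vm = 24.1·ln[(Kₒ + α·Naₒ)/(Kᵢ + α·Naᵢ)].
e^(Vm/24.1) = e^(45.0/24.1) = 6.4703
So 6.4703·(Kᵢ + α·Naᵢ) = Kₒ + α·Naₒ → α = (6.4703·99.7 − 8.81) / (137.0 − 6.4703·17.1)
α = (645.1 − 8.81) / (137.0 − 110.6) = 636.3/26.36 = 24.14

24.1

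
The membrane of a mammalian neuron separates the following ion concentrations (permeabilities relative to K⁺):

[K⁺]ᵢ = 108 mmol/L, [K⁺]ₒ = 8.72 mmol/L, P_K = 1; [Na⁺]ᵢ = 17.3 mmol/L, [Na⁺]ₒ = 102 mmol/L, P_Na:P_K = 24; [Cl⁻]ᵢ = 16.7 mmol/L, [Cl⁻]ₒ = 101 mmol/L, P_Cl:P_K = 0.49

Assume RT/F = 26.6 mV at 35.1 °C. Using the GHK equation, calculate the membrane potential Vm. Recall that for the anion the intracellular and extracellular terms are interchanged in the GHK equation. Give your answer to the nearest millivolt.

39 mV

Vm = 26.6 · ln[(Σ P·[cation]ₒ + Σ P·[anion]ᵢ) / (Σ P·[cation]ᵢ + Σ P·[anion]ₒ)]
Numerator = 1×8.72 + 24×102 + 0.49×16.7 = 2465
Denominator = 1×108 + 24×17.3 + 0.49×101 = 572.7
Vm = 26.6 · ln(4.3041) = 26.6 × (1.4596) = 38.82 mV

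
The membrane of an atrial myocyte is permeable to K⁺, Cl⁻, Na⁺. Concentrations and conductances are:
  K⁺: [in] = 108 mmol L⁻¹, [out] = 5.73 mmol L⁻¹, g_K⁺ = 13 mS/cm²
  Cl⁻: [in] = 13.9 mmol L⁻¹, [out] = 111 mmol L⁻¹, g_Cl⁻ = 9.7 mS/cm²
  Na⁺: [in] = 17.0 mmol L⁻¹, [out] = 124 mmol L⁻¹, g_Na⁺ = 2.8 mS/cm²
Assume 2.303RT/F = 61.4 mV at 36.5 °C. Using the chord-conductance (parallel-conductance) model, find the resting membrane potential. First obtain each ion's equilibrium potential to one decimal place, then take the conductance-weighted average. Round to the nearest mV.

-55 mV

E_K⁺ = (61.4/1)·log₁₀(5.73/108) = -78.3 mV
E_Cl⁻ = (61.4/-1)·log₁₀(111/13.9) = -55.4 mV
E_Na⁺ = (61.4/1)·log₁₀(124/17.0) = 53.0 mV
Vm = (Σ gᵢEᵢ)/(Σ gᵢ) = (13·-78.3 + 9.7·-55.4 + 2.8·53.0) / (13 + 9.7 + 2.8)
= -1406.88 / 25.5 = -55.17 mV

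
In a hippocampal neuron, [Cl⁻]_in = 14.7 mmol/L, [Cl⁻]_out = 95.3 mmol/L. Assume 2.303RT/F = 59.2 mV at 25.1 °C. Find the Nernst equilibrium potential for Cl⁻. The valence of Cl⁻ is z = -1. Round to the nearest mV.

E = (59.2/z) · log₁₀([Cl⁻]_out/[Cl⁻]_in) with z = -1.
For an anion, dividing by z = -1 reverses the sign.
= (59.2/-1) · log₁₀(95.3/14.7) = -59.20 · log₁₀(6.483)
= -59.20 · (0.8118) = -48.06 mV

-48 mV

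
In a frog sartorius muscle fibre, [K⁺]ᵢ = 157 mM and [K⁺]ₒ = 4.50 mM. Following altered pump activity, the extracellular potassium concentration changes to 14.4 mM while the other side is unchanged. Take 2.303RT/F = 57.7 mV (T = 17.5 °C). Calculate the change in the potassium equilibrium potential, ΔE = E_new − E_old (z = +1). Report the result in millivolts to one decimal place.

29.1 mV

E_old = (57.7/1)·log₁₀(4.50/157) = -89.01 mV
E_new = (57.7/1)·log₁₀(14.4/157) = -59.87 mV
ΔE = -59.87 − (-89.01) = 29.15 mV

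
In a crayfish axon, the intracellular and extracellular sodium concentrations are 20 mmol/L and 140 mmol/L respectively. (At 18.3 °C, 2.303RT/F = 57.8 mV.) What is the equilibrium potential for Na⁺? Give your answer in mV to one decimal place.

E = (57.8/z) · log₁₀([Na⁺]_out/[Na⁺]_in) with z = +1.
= (57.8/1) · log₁₀(140/20) = 57.80 · log₁₀(7)
= 57.80 · (0.8451) = 48.85 mV

48.8 mV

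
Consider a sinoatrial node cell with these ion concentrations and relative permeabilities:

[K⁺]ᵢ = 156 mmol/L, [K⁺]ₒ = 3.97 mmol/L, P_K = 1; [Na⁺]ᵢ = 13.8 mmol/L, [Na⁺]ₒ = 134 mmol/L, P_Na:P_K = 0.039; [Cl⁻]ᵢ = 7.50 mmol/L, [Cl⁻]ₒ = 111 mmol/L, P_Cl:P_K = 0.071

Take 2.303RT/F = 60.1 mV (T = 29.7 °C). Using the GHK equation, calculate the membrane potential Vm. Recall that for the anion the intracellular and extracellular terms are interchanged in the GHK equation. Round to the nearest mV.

Vm = 60.1 · log₁₀[(Σ P·[cation]ₒ + Σ P·[anion]ᵢ) / (Σ P·[cation]ᵢ + Σ P·[anion]ₒ)]
Numerator = 1×3.97 + 0.039×134 + 0.071×7.50 = 9.729
Denominator = 1×156 + 0.039×13.8 + 0.071×111 = 164.4
Vm = 60.1 · log₁₀(0.059169) = 60.1 × (-1.2279) = -73.80 mV

-74 mV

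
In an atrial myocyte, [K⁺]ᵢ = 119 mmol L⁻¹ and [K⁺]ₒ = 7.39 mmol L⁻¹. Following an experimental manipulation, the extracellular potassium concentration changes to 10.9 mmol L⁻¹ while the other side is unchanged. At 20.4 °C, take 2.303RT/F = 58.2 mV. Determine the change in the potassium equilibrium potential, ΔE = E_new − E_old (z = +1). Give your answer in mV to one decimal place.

9.8 mV

E_old = (58.2/1)·log₁₀(7.39/119) = -70.24 mV
E_new = (58.2/1)·log₁₀(10.9/119) = -60.42 mV
ΔE = -60.42 − (-70.24) = 9.82 mV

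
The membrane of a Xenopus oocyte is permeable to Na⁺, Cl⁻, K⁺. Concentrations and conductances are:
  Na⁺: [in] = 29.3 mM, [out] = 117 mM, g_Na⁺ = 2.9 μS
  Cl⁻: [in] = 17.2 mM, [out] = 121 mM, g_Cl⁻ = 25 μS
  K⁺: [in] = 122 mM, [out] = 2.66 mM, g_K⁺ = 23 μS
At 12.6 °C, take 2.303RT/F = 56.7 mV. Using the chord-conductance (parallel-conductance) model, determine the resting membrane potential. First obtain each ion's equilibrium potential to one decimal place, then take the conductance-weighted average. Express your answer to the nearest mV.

-64 mV

E_Na⁺ = (56.7/1)·log₁₀(117/29.3) = 34.1 mV
E_Cl⁻ = (56.7/-1)·log₁₀(121/17.2) = -48.0 mV
E_K⁺ = (56.7/1)·log₁₀(2.66/122) = -94.2 mV
Vm = (Σ gᵢEᵢ)/(Σ gᵢ) = (2.9·34.1 + 25·-48.0 + 23·-94.2) / (2.9 + 25 + 23)
= -3267.71 / 50.9 = -64.20 mV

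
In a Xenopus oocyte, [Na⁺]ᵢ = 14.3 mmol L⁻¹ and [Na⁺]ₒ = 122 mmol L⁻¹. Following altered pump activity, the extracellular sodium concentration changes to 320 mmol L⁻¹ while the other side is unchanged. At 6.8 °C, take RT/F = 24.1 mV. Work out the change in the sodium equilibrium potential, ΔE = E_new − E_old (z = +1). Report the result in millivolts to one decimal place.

23.2 mV

E_old = (24.1/1)·ln(122/14.3) = 51.66 mV
E_new = (24.1/1)·ln(320/14.3) = 74.90 mV
ΔE = 74.90 − (51.66) = 23.24 mV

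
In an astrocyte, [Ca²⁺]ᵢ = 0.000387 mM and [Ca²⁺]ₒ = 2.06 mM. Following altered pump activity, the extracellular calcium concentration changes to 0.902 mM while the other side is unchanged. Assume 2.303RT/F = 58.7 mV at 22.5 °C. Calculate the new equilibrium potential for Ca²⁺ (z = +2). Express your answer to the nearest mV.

99 mV

After the shift: [Ca²⁺]_out = 0.902, [Ca²⁺]_in = 0.000387 mM.
E_new = (58.7/2)·log₁₀(0.902/0.000387) = 29.35 · (3.3675) = 98.84 mV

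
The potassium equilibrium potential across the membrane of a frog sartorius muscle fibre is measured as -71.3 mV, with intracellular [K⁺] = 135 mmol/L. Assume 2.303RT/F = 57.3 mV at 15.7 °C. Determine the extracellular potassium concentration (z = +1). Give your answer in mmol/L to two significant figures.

Nernst: E = (57.3/1) · log₁₀([out]/[in]), so log₁₀([out]/[in]) = -71.3 × 1 / 57.3 = -1.2443.
[out]/[in] = 10^(-1.2443) = 0.05697.
[out] = 0.05697 × 135 = 7.691 mmol/L.

7.7 mmol/L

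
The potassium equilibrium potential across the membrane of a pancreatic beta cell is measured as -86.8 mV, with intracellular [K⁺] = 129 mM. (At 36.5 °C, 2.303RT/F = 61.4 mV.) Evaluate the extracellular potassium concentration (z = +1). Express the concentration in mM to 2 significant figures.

5.0 mM

Nernst: E = (61.4/1) · log₁₀([out]/[in]), so log₁₀([out]/[in]) = -86.8 × 1 / 61.4 = -1.4137.
[out]/[in] = 10^(-1.4137) = 0.03858.
[out] = 0.03858 × 129 = 4.976 mM.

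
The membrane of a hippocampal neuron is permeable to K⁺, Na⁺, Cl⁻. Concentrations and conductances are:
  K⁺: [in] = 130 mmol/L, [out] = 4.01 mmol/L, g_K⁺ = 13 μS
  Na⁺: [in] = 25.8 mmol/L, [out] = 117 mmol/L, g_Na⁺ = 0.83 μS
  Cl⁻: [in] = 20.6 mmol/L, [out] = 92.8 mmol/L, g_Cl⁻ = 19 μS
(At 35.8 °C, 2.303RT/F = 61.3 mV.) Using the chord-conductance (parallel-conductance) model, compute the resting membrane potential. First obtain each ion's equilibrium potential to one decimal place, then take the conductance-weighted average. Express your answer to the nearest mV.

E_K⁺ = (61.3/1)·log₁₀(4.01/130) = -92.6 mV
E_Na⁺ = (61.3/1)·log₁₀(117/25.8) = 40.2 mV
E_Cl⁻ = (61.3/-1)·log₁₀(92.8/20.6) = -40.1 mV
Vm = (Σ gᵢEᵢ)/(Σ gᵢ) = (13·-92.6 + 0.83·40.2 + 19·-40.1) / (13 + 0.83 + 19)
= -1932.33 / 32.83 = -58.86 mV

-59 mV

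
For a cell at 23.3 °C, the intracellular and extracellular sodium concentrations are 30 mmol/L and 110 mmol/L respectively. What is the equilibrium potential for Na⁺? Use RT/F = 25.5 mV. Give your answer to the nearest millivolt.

33 mV

E = (25.5/z) · ln([Na⁺]_out/[Na⁺]_in) with z = +1.
= (25.5/1) · ln(110/30) = 25.50 · ln(3.667)
= 25.50 · (1.2993) = 33.13 mV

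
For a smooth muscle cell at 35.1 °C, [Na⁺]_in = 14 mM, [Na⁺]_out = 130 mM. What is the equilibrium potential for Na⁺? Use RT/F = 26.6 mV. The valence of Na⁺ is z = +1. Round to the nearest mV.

E = (26.6/z) · ln([Na⁺]_out/[Na⁺]_in) with z = +1.
= (26.6/1) · ln(130/14) = 26.60 · ln(9.286)
= 26.60 · (2.2285) = 59.28 mV

59 mV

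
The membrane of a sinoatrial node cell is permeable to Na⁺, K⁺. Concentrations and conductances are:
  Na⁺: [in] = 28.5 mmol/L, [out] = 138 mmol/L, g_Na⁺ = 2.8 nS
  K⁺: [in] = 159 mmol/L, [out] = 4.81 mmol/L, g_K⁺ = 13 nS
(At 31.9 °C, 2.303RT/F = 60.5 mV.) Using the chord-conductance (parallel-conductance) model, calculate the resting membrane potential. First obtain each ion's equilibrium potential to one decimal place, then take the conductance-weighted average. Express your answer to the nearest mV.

-68 mV

E_Na⁺ = (60.5/1)·log₁₀(138/28.5) = 41.4 mV
E_K⁺ = (60.5/1)·log₁₀(4.81/159) = -91.9 mV
Vm = (Σ gᵢEᵢ)/(Σ gᵢ) = (2.8·41.4 + 13·-91.9) / (2.8 + 13)
= -1078.78 / 15.8 = -68.28 mV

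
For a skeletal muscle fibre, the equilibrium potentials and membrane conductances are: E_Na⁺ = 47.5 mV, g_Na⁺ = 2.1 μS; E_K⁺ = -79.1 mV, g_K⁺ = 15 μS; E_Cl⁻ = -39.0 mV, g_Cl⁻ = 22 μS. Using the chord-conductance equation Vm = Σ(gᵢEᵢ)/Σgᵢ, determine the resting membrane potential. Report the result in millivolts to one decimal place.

Σ gᵢEᵢ = 2.1·(47.5) + 15·(-79.1) + 22·(-39.0) = -1944.75
Σ gᵢ = 2.1 + 15 + 22 = 39.1
Vm = -1944.75 / 39.1 = -49.74 mV

-49.7 mV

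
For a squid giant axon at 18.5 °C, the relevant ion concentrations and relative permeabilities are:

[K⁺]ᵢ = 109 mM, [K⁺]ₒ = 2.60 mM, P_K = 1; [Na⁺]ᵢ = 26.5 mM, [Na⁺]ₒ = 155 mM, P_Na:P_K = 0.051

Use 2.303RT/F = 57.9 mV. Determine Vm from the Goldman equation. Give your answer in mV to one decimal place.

Vm = 57.9 · log₁₀[(Σ P·[cation]ₒ + Σ P·[anion]ᵢ) / (Σ P·[cation]ᵢ + Σ P·[anion]ₒ)]
Numerator = 1×2.60 + 0.051×155 = 10.5
Denominator = 1×109 + 0.051×26.5 = 110.4
Vm = 57.9 · log₁₀(0.095196) = 57.9 × (-1.0214) = -59.14 mV

-59.1 mV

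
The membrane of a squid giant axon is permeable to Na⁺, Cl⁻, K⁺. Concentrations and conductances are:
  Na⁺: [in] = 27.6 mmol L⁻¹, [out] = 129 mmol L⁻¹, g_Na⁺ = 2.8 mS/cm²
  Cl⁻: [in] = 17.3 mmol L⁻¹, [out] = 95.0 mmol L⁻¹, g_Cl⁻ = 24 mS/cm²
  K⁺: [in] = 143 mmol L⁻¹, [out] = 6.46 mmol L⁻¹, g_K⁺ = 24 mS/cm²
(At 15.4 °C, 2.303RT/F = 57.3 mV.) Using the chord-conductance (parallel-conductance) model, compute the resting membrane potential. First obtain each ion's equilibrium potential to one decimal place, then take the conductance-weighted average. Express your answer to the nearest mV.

-54 mV

E_Na⁺ = (57.3/1)·log₁₀(129/27.6) = 38.4 mV
E_Cl⁻ = (57.3/-1)·log₁₀(95.0/17.3) = -42.4 mV
E_K⁺ = (57.3/1)·log₁₀(6.46/143) = -77.1 mV
Vm = (Σ gᵢEᵢ)/(Σ gᵢ) = (2.8·38.4 + 24·-42.4 + 24·-77.1) / (2.8 + 24 + 24)
= -2760.48 / 50.8 = -54.34 mV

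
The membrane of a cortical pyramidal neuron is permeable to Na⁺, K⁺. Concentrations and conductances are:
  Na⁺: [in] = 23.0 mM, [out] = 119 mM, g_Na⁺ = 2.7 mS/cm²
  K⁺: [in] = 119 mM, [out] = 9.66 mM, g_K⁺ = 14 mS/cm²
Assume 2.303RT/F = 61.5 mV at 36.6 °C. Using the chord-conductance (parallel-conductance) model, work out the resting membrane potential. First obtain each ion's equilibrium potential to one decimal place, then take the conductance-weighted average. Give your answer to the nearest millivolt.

-49 mV

E_Na⁺ = (61.5/1)·log₁₀(119/23.0) = 43.9 mV
E_K⁺ = (61.5/1)·log₁₀(9.66/119) = -67.1 mV
Vm = (Σ gᵢEᵢ)/(Σ gᵢ) = (2.7·43.9 + 14·-67.1) / (2.7 + 14)
= -820.87 / 16.7 = -49.15 mV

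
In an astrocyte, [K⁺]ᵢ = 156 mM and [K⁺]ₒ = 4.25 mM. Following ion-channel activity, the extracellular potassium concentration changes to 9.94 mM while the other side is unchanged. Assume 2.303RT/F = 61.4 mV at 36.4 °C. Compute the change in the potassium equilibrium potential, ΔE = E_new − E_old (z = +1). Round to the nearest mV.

E_old = (61.4/1)·log₁₀(4.25/156) = -96.07 mV
E_new = (61.4/1)·log₁₀(9.94/156) = -73.42 mV
ΔE = -73.42 − (-96.07) = 22.66 mV

23 mV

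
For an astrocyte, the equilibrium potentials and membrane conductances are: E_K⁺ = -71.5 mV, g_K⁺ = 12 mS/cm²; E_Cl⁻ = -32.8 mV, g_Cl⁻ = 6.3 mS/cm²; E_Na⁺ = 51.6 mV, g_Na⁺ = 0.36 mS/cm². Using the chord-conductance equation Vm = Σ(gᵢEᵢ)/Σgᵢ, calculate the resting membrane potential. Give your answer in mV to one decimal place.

Σ gᵢEᵢ = 12·(-71.5) + 6.3·(-32.8) + 0.36·(51.6) = -1046.06
Σ gᵢ = 12 + 6.3 + 0.36 = 18.66
Vm = -1046.06 / 18.66 = -56.06 mV

-56.1 mV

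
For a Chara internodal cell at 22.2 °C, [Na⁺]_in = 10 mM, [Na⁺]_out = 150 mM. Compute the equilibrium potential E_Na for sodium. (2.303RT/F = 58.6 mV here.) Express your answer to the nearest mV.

E = (58.6/z) · log₁₀([Na⁺]_out/[Na⁺]_in) with z = +1.
= (58.6/1) · log₁₀(150/10) = 58.60 · log₁₀(15)
= 58.60 · (1.1761) = 68.92 mV

69 mV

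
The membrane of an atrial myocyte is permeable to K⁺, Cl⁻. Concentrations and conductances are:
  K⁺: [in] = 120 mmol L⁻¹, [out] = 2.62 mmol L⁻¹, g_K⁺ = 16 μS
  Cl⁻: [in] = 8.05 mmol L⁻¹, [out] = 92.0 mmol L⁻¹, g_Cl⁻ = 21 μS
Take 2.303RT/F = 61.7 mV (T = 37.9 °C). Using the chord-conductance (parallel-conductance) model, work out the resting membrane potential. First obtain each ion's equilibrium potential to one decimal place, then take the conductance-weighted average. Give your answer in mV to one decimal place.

-81.4 mV

E_K⁺ = (61.7/1)·log₁₀(2.62/120) = -102.5 mV
E_Cl⁻ = (61.7/-1)·log₁₀(92.0/8.05) = -65.3 mV
Vm = (Σ gᵢEᵢ)/(Σ gᵢ) = (16·-102.5 + 21·-65.3) / (16 + 21)
= -3011.30 / 37 = -81.39 mV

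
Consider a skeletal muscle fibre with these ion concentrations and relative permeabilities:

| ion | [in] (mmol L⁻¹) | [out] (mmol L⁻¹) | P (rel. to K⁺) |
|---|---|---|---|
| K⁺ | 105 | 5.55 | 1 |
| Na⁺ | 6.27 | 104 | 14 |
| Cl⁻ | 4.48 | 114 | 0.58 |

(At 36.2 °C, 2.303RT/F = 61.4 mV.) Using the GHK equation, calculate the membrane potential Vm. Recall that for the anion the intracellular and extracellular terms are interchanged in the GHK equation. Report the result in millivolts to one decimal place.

46.2 mV

Vm = 61.4 · log₁₀[(Σ P·[cation]ₒ + Σ P·[anion]ᵢ) / (Σ P·[cation]ᵢ + Σ P·[anion]ₒ)]
Numerator = 1×5.55 + 14×104 + 0.58×4.48 = 1464
Denominator = 1×105 + 14×6.27 + 0.58×114 = 258.9
Vm = 61.4 · log₁₀(5.6553) = 61.4 × (0.7525) = 46.20 mV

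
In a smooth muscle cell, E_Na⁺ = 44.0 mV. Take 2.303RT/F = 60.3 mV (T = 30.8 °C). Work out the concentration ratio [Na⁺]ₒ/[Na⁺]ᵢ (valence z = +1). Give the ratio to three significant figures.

log₁₀([out]/[in]) = E·z/(60.3) = 44.0 × 1 / 60.3 = 0.7297
[out]/[in] = 10^(0.7297) = 5.366

5.37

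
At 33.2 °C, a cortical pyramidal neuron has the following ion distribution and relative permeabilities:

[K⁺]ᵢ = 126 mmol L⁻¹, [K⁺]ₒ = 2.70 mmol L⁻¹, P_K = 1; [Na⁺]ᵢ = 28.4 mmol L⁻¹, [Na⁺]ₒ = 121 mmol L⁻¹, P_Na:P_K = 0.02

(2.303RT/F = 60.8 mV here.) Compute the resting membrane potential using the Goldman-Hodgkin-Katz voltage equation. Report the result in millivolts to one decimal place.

Vm = 60.8 · log₁₀[(Σ P·[cation]ₒ + Σ P·[anion]ᵢ) / (Σ P·[cation]ᵢ + Σ P·[anion]ₒ)]
Numerator = 1×2.70 + 0.02×121 = 5.12
Denominator = 1×126 + 0.02×28.4 = 126.6
Vm = 60.8 · log₁₀(0.040453) = 60.8 × (-1.3931) = -84.70 mV

-84.7 mV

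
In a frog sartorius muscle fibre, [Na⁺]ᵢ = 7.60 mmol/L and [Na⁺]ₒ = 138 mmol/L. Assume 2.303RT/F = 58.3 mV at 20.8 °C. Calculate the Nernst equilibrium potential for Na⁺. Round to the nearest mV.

E = (58.3/z) · log₁₀([Na⁺]_out/[Na⁺]_in) with z = +1.
= (58.3/1) · log₁₀(138/7.60) = 58.30 · log₁₀(18.16)
= 58.30 · (1.2591) = 73.40 mV

73 mV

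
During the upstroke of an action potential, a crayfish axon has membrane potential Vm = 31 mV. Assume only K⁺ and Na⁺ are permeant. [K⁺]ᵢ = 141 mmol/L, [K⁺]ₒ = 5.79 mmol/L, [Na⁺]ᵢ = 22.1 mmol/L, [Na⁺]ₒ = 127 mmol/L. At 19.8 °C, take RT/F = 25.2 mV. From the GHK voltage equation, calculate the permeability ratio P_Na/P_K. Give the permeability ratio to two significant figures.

9.3

Let α = P_Na/P_K. GHK: Vm = 25.2·ln[(Kₒ + α·Naₒ)/(Kᵢ + α·Naᵢ)].
e^(Vm/25.2) = e^(31.0/25.2) = 3.4218
So 3.4218·(Kᵢ + α·Naᵢ) = Kₒ + α·Naₒ → α = (3.4218·141.0 − 5.79) / (127.0 − 3.4218·22.1)
α = (482.5 − 5.79) / (127.0 − 75.62) = 476.7/51.38 = 9.278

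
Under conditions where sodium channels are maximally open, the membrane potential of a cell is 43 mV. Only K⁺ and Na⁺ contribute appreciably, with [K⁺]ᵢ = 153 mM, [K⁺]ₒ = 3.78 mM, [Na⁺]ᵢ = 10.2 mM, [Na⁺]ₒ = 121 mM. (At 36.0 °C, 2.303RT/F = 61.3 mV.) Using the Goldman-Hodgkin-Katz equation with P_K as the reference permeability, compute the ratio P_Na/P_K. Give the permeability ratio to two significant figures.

11

Let α = P_Na/P_K. GHK: Vm = 61.3·log₁₀[(Kₒ + α·Naₒ)/(Kᵢ + α·Naᵢ)].
10^(Vm/61.3) = 10^(43.0/61.3) = 5.0288
So 5.0288·(Kᵢ + α·Naᵢ) = Kₒ + α·Naₒ → α = (5.0288·153.0 − 3.78) / (121.0 − 5.0288·10.2)
α = (769.4 − 3.78) / (121.0 − 51.29) = 765.6/69.71 = 10.98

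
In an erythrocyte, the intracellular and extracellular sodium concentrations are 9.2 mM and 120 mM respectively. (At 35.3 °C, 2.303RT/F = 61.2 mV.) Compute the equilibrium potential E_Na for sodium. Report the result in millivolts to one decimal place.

E = (61.2/z) · log₁₀([Na⁺]_out/[Na⁺]_in) with z = +1.
= (61.2/1) · log₁₀(120/9.2) = 61.20 · log₁₀(13.04)
= 61.20 · (1.1154) = 68.26 mV

68.3 mV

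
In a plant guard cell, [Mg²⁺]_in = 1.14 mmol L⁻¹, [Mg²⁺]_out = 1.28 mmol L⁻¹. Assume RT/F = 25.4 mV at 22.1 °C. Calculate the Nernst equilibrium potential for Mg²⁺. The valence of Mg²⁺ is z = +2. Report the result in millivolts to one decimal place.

E = (25.4/z) · ln([Mg²⁺]_out/[Mg²⁺]_in) with z = +2.
= (25.4/2) · ln(1.28/1.14) = 12.70 · ln(1.123)
= 12.70 · (0.1158) = 1.47 mV

1.5 mV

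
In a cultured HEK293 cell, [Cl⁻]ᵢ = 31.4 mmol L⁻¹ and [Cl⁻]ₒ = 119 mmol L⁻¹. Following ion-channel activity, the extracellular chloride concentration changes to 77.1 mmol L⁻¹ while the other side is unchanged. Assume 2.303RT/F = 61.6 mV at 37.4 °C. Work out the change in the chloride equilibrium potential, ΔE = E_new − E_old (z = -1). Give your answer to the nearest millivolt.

E_old = (61.6/-1)·log₁₀(119/31.4) = -35.64 mV
E_new = (61.6/-1)·log₁₀(77.1/31.4) = -24.03 mV
ΔE = -24.03 − (-35.64) = 11.61 mV

12 mV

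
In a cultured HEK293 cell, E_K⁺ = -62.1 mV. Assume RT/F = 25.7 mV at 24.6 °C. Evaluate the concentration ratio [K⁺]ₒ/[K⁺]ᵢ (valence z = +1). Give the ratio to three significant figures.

0.0892

ln([out]/[in]) = E·z/(25.7) = -62.1 × 1 / 25.7 = -2.4163
[out]/[in] = e^(-2.4163) = 0.08925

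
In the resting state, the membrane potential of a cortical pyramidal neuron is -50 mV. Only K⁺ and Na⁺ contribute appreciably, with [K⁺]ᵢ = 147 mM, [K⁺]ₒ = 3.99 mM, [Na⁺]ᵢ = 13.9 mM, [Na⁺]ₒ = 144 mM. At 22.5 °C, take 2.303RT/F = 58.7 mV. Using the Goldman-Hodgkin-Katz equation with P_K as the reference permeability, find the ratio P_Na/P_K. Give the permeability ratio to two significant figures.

0.12

Let α = P_Na/P_K. GHK: Vm = 58.7·log₁₀[(Kₒ + α·Naₒ)/(Kᵢ + α·Naᵢ)].
10^(Vm/58.7) = 10^(-50.0/58.7) = 0.14067
So 0.14067·(Kᵢ + α·Naᵢ) = Kₒ + α·Naₒ → α = (0.14067·147.0 − 3.99) / (144.0 − 0.14067·13.9)
α = (20.68 − 3.99) / (144.0 − 1.955) = 16.69/142 = 0.1175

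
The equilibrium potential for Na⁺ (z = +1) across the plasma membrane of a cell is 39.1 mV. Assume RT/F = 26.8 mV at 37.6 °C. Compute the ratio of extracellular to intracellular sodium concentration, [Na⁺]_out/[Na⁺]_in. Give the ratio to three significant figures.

ln([out]/[in]) = E·z/(26.8) = 39.1 × 1 / 26.8 = 1.4590
[out]/[in] = e^(1.4590) = 4.301

4.30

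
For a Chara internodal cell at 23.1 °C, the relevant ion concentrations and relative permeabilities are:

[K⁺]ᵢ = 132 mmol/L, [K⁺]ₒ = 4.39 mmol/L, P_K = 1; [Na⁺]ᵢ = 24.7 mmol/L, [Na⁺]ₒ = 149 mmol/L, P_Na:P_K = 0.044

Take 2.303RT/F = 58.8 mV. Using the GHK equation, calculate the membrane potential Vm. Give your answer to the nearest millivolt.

Vm = 58.8 · log₁₀[(Σ P·[cation]ₒ + Σ P·[anion]ᵢ) / (Σ P·[cation]ᵢ + Σ P·[anion]ₒ)]
Numerator = 1×4.39 + 0.044×149 = 10.95
Denominator = 1×132 + 0.044×24.7 = 133.1
Vm = 58.8 · log₁₀(0.082247) = 58.8 × (-1.0849) = -63.79 mV

-64 mV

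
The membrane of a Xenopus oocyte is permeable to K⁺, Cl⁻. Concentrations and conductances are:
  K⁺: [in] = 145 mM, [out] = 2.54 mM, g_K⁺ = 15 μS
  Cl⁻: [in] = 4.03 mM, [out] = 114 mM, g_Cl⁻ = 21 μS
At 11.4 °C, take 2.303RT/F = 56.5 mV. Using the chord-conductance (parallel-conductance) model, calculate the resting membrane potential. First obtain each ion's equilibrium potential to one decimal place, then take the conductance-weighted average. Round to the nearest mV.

E_K⁺ = (56.5/1)·log₁₀(2.54/145) = -99.2 mV
E_Cl⁻ = (56.5/-1)·log₁₀(114/4.03) = -82.0 mV
Vm = (Σ gᵢEᵢ)/(Σ gᵢ) = (15·-99.2 + 21·-82.0) / (15 + 21)
= -3210.00 / 36 = -89.17 mV

-89 mV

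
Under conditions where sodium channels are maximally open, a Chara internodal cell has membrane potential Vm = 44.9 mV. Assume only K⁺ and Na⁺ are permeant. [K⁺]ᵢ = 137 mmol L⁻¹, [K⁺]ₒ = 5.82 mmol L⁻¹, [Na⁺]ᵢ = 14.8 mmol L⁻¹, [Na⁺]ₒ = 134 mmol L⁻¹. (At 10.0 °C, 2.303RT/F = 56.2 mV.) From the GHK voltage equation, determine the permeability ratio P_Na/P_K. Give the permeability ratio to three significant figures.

21.0

Let α = P_Na/P_K. GHK: Vm = 56.2·log₁₀[(Kₒ + α·Naₒ)/(Kᵢ + α·Naᵢ)].
10^(Vm/56.2) = 10^(44.9/56.2) = 6.2941
So 6.2941·(Kᵢ + α·Naᵢ) = Kₒ + α·Naₒ → α = (6.2941·137.0 − 5.82) / (134.0 − 6.2941·14.8)
α = (862.3 − 5.82) / (134.0 − 93.15) = 856.5/40.85 = 20.97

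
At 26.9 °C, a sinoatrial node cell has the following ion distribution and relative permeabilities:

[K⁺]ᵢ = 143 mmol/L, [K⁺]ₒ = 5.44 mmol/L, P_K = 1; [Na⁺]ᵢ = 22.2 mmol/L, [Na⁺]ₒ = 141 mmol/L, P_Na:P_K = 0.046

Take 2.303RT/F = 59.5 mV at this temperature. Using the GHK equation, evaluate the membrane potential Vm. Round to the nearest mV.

-64 mV

Vm = 59.5 · log₁₀[(Σ P·[cation]ₒ + Σ P·[anion]ᵢ) / (Σ P·[cation]ᵢ + Σ P·[anion]ₒ)]
Numerator = 1×5.44 + 0.046×141 = 11.93
Denominator = 1×143 + 0.046×22.2 = 144
Vm = 59.5 · log₁₀(0.082807) = 59.5 × (-1.0819) = -64.37 mV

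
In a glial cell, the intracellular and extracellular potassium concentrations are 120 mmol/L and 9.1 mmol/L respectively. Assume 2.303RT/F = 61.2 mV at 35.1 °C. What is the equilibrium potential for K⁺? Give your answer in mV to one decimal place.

E = (61.2/z) · log₁₀([K⁺]_out/[K⁺]_in) with z = +1.
= (61.2/1) · log₁₀(9.1/120) = 61.20 · log₁₀(0.07583)
= 61.20 · (-1.1201) = -68.55 mV

-68.6 mV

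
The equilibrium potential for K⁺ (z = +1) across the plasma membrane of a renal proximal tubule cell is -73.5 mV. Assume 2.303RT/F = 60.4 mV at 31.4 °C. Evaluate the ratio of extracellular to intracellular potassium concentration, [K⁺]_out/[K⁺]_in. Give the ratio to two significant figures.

0.061

log₁₀([out]/[in]) = E·z/(60.4) = -73.5 × 1 / 60.4 = -1.2169
[out]/[in] = 10^(-1.2169) = 0.06069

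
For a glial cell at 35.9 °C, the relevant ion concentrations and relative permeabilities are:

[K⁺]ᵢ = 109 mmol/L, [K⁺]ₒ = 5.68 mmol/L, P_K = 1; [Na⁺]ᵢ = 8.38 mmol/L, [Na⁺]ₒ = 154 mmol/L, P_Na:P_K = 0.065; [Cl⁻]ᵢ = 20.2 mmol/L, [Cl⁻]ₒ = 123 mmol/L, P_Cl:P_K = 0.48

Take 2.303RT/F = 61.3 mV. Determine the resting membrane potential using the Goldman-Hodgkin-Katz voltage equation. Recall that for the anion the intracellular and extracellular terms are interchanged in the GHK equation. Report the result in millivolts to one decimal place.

-50.4 mV

Vm = 61.3 · log₁₀[(Σ P·[cation]ₒ + Σ P·[anion]ᵢ) / (Σ P·[cation]ᵢ + Σ P·[anion]ₒ)]
Numerator = 1×5.68 + 0.065×154 + 0.48×20.2 = 25.39
Denominator = 1×109 + 0.065×8.38 + 0.48×123 = 168.6
Vm = 61.3 · log₁₀(0.15058) = 61.3 × (-0.8222) = -50.40 mV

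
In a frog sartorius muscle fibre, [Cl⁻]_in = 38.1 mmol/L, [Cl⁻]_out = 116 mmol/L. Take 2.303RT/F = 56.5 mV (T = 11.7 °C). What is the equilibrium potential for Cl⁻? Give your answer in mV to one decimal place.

E = (56.5/z) · log₁₀([Cl⁻]_out/[Cl⁻]_in) with z = -1.
For an anion, dividing by z = -1 reverses the sign.
= (56.5/-1) · log₁₀(116/38.1) = -56.50 · log₁₀(3.045)
= -56.50 · (0.4835) = -27.32 mV

-27.3 mV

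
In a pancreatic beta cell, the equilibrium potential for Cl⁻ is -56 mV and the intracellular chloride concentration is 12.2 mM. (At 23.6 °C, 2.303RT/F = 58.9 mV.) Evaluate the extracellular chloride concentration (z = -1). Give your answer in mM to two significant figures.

Nernst: E = (58.9/-1) · log₁₀([out]/[in]), so log₁₀([out]/[in]) = -56.0 × -1 / 58.9 = 0.9508.
[out]/[in] = 10^(0.9508) = 8.928.
[out] = 8.928 × 12.2 = 108.9 mM.

110 mM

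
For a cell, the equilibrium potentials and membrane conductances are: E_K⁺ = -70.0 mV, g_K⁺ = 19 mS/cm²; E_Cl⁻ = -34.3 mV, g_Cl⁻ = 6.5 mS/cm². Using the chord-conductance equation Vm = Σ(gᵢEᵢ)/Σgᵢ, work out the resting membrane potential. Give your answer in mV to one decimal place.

-60.9 mV

Σ gᵢEᵢ = 19·(-70.0) + 6.5·(-34.3) = -1552.95
Σ gᵢ = 19 + 6.5 = 25.5
Vm = -1552.95 / 25.5 = -60.90 mV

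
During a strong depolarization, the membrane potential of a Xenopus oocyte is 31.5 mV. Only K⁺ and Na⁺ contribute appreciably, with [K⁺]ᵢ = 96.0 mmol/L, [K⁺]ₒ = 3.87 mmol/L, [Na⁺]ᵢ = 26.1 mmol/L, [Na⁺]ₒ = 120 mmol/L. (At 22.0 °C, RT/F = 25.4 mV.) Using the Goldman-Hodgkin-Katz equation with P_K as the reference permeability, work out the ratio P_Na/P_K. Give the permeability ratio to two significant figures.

11

Let α = P_Na/P_K. GHK: Vm = 25.4·ln[(Kₒ + α·Naₒ)/(Kᵢ + α·Naᵢ)].
e^(Vm/25.4) = e^(31.5/25.4) = 3.4562
So 3.4562·(Kᵢ + α·Naᵢ) = Kₒ + α·Naₒ → α = (3.4562·96.0 − 3.87) / (120.0 − 3.4562·26.1)
α = (331.8 − 3.87) / (120.0 − 90.21) = 327.9/29.79 = 11.01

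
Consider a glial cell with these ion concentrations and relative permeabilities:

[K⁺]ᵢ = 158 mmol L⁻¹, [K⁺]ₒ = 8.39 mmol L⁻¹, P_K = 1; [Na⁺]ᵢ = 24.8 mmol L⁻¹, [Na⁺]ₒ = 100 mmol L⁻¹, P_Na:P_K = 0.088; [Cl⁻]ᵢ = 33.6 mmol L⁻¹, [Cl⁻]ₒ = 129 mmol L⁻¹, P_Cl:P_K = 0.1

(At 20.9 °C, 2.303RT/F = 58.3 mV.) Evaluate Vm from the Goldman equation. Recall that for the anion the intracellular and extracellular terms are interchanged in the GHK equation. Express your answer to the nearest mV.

Vm = 58.3 · log₁₀[(Σ P·[cation]ₒ + Σ P·[anion]ᵢ) / (Σ P·[cation]ᵢ + Σ P·[anion]ₒ)]
Numerator = 1×8.39 + 0.088×100 + 0.1×33.6 = 20.55
Denominator = 1×158 + 0.088×24.8 + 0.1×129 = 173.1
Vm = 58.3 · log₁₀(0.11873) = 58.3 × (-0.9254) = -53.95 mV

-54 mV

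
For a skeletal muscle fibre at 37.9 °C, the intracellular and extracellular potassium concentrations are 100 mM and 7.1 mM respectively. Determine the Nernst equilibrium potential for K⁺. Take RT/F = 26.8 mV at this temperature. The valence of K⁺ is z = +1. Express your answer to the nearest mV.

E = (26.8/z) · ln([K⁺]_out/[K⁺]_in) with z = +1.
= (26.8/1) · ln(7.1/100) = 26.80 · ln(0.071)
= 26.80 · (-2.6451) = -70.89 mV

-71 mV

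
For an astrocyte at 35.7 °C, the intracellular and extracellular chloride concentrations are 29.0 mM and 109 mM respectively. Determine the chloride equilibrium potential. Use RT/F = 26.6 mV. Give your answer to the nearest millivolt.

E = (26.6/z) · ln([Cl⁻]_out/[Cl⁻]_in) with z = -1.
For an anion, dividing by z = -1 reverses the sign.
= (26.6/-1) · ln(109/29.0) = -26.60 · ln(3.759)
= -26.60 · (1.3241) = -35.22 mV

-35 mV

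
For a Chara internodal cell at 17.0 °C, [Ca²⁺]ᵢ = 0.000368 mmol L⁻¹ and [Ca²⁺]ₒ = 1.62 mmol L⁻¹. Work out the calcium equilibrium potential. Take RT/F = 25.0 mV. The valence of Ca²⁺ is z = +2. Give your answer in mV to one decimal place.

104.9 mV

E = (25.0/z) · ln([Ca²⁺]_out/[Ca²⁺]_in) with z = +2.
= (25.0/2) · ln(1.62/0.000368) = 12.50 · ln(4402)
= 12.50 · (8.3899) = 104.87 mV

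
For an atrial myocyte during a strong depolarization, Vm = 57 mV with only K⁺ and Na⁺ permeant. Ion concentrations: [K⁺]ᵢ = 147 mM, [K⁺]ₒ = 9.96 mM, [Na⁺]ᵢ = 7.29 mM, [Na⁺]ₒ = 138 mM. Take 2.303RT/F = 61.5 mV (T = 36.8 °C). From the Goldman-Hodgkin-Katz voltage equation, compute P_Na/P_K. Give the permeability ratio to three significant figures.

Let α = P_Na/P_K. GHK: Vm = 61.5·log₁₀[(Kₒ + α·Naₒ)/(Kᵢ + α·Naᵢ)].
10^(Vm/61.5) = 10^(57.0/61.5) = 8.4495
So 8.4495·(Kᵢ + α·Naᵢ) = Kₒ + α·Naₒ → α = (8.4495·147.0 − 9.96) / (138.0 − 8.4495·7.29)
α = (1242 − 9.96) / (138.0 − 61.6) = 1232/76.4 = 16.13

16.1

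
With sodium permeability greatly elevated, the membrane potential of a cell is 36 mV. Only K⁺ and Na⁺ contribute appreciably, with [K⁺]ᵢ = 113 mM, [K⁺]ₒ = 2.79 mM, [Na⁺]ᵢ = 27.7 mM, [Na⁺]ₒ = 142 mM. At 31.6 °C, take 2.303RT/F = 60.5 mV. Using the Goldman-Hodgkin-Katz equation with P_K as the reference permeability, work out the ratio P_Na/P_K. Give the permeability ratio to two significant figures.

Let α = P_Na/P_K. GHK: Vm = 60.5·log₁₀[(Kₒ + α·Naₒ)/(Kᵢ + α·Naᵢ)].
10^(Vm/60.5) = 10^(36.0/60.5) = 3.9359
So 3.9359·(Kᵢ + α·Naᵢ) = Kₒ + α·Naₒ → α = (3.9359·113.0 − 2.79) / (142.0 − 3.9359·27.7)
α = (444.8 − 2.79) / (142.0 − 109) = 442/32.98 = 13.4

13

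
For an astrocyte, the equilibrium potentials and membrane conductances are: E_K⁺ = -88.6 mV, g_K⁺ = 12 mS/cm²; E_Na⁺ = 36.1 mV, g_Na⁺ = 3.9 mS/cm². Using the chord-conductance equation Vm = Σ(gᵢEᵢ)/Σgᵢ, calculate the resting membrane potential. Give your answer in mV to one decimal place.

Σ gᵢEᵢ = 12·(-88.6) + 3.9·(36.1) = -922.41
Σ gᵢ = 12 + 3.9 = 15.9
Vm = -922.41 / 15.9 = -58.01 mV

-58.0 mV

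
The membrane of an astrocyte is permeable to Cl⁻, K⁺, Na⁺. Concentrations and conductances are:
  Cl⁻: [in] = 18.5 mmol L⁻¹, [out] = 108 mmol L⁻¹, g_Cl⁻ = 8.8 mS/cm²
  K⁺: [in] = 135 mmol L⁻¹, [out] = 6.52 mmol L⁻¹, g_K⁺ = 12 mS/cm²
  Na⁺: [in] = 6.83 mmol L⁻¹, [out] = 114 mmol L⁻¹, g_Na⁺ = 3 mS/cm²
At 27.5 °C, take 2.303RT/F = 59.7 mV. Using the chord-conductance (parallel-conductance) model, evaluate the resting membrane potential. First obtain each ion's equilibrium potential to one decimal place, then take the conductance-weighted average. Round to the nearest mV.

E_Cl⁻ = (59.7/-1)·log₁₀(108/18.5) = -45.7 mV
E_K⁺ = (59.7/1)·log₁₀(6.52/135) = -78.6 mV
E_Na⁺ = (59.7/1)·log₁₀(114/6.83) = 73.0 mV
Vm = (Σ gᵢEᵢ)/(Σ gᵢ) = (8.8·-45.7 + 12·-78.6 + 3·73.0) / (8.8 + 12 + 3)
= -1126.36 / 23.8 = -47.33 mV

-47 mV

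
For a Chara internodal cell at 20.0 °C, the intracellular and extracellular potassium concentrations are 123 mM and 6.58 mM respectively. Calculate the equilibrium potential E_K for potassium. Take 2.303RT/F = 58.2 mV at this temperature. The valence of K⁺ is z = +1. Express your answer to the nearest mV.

-74 mV

E = (58.2/z) · log₁₀([K⁺]_out/[K⁺]_in) with z = +1.
= (58.2/1) · log₁₀(6.58/123) = 58.20 · log₁₀(0.0535)
= 58.20 · (-1.2717) = -74.01 mV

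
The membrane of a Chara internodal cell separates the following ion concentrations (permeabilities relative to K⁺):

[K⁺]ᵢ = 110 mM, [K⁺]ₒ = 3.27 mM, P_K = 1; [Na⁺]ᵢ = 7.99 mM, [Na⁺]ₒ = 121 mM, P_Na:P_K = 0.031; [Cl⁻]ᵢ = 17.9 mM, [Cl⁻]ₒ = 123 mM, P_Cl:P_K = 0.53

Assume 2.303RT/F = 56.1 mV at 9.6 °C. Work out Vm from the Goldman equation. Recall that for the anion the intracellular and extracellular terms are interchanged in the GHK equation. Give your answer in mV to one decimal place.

Vm = 56.1 · log₁₀[(Σ P·[cation]ₒ + Σ P·[anion]ᵢ) / (Σ P·[cation]ᵢ + Σ P·[anion]ₒ)]
Numerator = 1×3.27 + 0.031×121 + 0.53×17.9 = 16.51
Denominator = 1×110 + 0.031×7.99 + 0.53×123 = 175.4
Vm = 56.1 · log₁₀(0.094096) = 56.1 × (-1.0264) = -57.58 mV

-57.6 mV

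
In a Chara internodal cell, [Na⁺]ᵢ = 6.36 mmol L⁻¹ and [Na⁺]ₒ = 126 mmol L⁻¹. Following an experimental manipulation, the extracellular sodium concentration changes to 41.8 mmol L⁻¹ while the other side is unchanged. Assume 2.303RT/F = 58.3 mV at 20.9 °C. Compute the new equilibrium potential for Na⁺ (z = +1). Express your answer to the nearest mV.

48 mV

After the shift: [Na⁺]_out = 41.8, [Na⁺]_in = 6.36 mmol L⁻¹.
E_new = (58.3/1)·log₁₀(41.8/6.36) = 58.30 · (0.8177) = 47.67 mV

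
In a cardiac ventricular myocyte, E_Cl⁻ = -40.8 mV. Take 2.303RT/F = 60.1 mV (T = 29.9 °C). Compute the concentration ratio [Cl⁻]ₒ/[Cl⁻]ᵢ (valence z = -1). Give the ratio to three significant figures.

log₁₀([out]/[in]) = E·z/(60.1) = -40.8 × -1 / 60.1 = 0.6789
[out]/[in] = 10^(0.6789) = 4.774

4.77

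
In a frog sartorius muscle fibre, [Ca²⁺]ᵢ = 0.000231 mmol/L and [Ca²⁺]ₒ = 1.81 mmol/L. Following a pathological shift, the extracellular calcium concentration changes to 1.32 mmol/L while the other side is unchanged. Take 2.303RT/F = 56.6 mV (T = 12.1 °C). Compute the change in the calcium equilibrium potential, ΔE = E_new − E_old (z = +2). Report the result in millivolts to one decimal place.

E_old = (56.6/2)·log₁₀(1.81/0.000231) = 110.20 mV
E_new = (56.6/2)·log₁₀(1.32/0.000231) = 106.32 mV
ΔE = 106.32 − (110.20) = -3.88 mV

-3.9 mV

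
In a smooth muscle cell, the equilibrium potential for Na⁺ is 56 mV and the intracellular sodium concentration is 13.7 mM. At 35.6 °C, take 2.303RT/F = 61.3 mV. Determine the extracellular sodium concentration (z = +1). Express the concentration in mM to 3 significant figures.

Nernst: E = (61.3/1) · log₁₀([out]/[in]), so log₁₀([out]/[in]) = 56.0 × 1 / 61.3 = 0.9135.
[out]/[in] = 10^(0.9135) = 8.195.
[out] = 8.195 × 13.7 = 112.3 mM.

112 mM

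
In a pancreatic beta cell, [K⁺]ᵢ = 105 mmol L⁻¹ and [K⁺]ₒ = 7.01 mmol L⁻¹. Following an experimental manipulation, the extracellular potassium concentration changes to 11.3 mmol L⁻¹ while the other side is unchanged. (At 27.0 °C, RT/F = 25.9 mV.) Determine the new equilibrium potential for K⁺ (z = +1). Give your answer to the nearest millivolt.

After the shift: [K⁺]_out = 11.3, [K⁺]_in = 105 mmol L⁻¹.
E_new = (25.9/1)·ln(11.3/105) = 25.90 · (-2.2292) = -57.74 mV

-58 mV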